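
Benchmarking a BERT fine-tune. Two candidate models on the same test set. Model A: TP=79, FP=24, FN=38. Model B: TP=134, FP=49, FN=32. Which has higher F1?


Model A: P=79/103=0.767, R=79/117=0.6752, F1=2PR/(P+R)=2TP/(2TP+FP+FN)=158/220=0.7182
Model B: P=134/183=0.7322, R=134/166=0.8072, F1=2PR/(P+R)=2TP/(2TP+FP+FN)=268/349=0.7679
0.7182 < 0.7679 → Model B

Model B


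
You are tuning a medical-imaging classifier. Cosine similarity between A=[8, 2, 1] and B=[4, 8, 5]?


A·B = 8·4 + 2·8 + 1·5 = 53
‖A‖ = √69 = 8.3066, ‖B‖ = √105 = 10.247
cos = 53/(√69·√105) = 53/√7245 = 0.6227

0.6227


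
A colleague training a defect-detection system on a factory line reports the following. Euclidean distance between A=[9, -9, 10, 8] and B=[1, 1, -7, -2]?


d = √((9-1)² + (-9-1)² + (10+ 7)² + (8+ 2)²)
  = √(64 + 100 + 289 + 100)
  = √553 = 23.516

23.516


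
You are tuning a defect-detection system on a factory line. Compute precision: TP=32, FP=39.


Precision = TP/(TP+FP)
= 32/(32+39)
= 32/71 = 45.07%

45.07%


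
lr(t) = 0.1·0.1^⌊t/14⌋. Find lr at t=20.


n_drops = ⌊20/14⌋ = 1
lr = 0.1·0.1^1 = 0.1·0.1 = 0.01

0.01


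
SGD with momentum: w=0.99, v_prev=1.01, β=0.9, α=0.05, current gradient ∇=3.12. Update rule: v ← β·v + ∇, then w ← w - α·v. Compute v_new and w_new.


v_new = 0.9·1.01 + 3.12 = 0.909 + 3.12 = 4.029
w_new = 0.99 - 0.05·4.029 = 0.99 - 0.20145 = 0.78855

v_new=4.029, w_new=0.78855


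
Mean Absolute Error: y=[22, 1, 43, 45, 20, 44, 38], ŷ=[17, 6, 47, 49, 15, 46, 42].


Absolute errors: |22-17|=5, |1-6|=5, |43-47|=4, |45-49|=4, |20-15|=5, |44-46|=2, |38-42|=4
Sum = 29
MAE = 29/7 = 29/7

29/7


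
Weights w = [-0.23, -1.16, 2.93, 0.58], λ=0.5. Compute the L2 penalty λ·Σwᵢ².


‖w‖₂² = (-0.23)² + (-1.16)² + (2.93)² + (0.58)²
     = 0.0529 + 1.3456 + 8.5849 + 0.3364
     = 10.3198
λ·‖w‖₂² = 0.5·10.3198 = 5.1599

5.1599


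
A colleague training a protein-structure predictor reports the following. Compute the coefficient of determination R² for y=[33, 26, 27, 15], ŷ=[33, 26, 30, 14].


ȳ = 25.25
SS_res = Σ(y-ŷ)² = 10
SS_tot = Σ(y-ȳ)² = 168.75
R² = 1 - SS_res/SS_tot = 1 - 0.0593 = 0.9407

0.9407


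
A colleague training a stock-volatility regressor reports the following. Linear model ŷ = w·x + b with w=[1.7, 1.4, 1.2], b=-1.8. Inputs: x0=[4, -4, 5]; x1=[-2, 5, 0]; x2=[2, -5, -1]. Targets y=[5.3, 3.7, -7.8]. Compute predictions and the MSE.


ŷ0 = (1.7)·(4) + (1.4)·(-4) + (1.2)·(5) - 1.8 = 5.4
ŷ1 = (1.7)·(-2) + (1.4)·(5) + (1.2)·(0) - 1.8 = 1.8
ŷ2 = (1.7)·(2) + (1.4)·(-5) + (1.2)·(-1) - 1.8 = -6.6
errors² = [0.01, 3.61, 1.44]
MSE = 5.0600/3 = 1.6867

1.6867


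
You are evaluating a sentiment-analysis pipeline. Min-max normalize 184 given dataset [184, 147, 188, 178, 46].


min=46, max=188
(184-46)/(188-46) = 138/142 = 0.9718

0.9718


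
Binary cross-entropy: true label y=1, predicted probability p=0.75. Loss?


BCE = -[y·ln(p) + (1-y)·ln(1-p)]
= -1·ln(0.75) - 0
= -ln(0.75) = 0.2877

0.2877


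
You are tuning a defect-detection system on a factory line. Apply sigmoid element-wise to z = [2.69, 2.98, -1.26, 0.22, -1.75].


σ(2.69) = 1/(1+e^-2.69) = 0.9364
σ(2.98) = 1/(1+e^-2.98) = 0.9517
σ(-1.26) = 1/(1+e^1.26) = 0.221
σ(0.22) = 1/(1+e^-0.22) = 0.5548
σ(-1.75) = 1/(1+e^1.75) = 0.148
result = [0.9364, 0.9517, 0.221, 0.5548, 0.148]

[0.9364, 0.9517, 0.221, 0.5548, 0.148]


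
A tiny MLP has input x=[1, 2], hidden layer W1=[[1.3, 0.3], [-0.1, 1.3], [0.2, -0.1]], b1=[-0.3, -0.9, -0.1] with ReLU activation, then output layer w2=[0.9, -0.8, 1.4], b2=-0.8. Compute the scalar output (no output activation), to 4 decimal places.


z1[0] = (1.3)·(1) + (0.3)·(2) - 0.3 = 1.6
z1[1] = (-0.1)·(1) + (1.3)·(2) - 0.9 = 1.6
z1[2] = (0.2)·(1) + (-0.1)·(2) - 0.1 = -0.1
h = ReLU(z1) = [1.6, 1.6, 0.0]
output = (0.9)·(1.6) + (-0.8)·(1.6) + (1.4)·(0.0) - 0.8 = -0.64

-0.64


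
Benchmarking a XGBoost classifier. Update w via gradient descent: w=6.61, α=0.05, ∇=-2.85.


w_new = w - α·∇
= 6.61 - 0.05·-2.85
= 6.61 + 0.1425
= 6.7525

6.7525


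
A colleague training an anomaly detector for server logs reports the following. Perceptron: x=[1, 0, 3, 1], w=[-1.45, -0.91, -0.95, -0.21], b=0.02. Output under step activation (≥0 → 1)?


z = (1)·(-1.45) + (0)·(-0.91) + (3)·(-0.95) + (1)·(-0.21) + 0.02
  = -4.49
step(z) = 0 (z<0)

0


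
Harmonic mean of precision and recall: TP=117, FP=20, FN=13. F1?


Precision = 117/137 = 0.854
Recall = 117/130 = 0.9
F1 = 2·P·R/(P+R) = 2·TP/(2·TP+FP+FN) = 234/(234+20+13) = 234/267 = 0.8764

0.8764


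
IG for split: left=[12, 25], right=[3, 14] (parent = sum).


Parent = [15, 39], H_parent = 0.8524
H_left = 0.909 (n=37), H_right = 0.6723 (n=17)
H_children = (37/54)·0.909 + (17/54)·0.6723 = 0.8345
IG = 0.8524 - 0.8345 = 0.0179

0.0179


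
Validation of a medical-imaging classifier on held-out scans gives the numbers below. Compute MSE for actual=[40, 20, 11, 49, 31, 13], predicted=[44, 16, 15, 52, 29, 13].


Squared errors: (40-44)²=16, (20-16)²=16, (11-15)²=16, (49-52)²=9, (31-29)²=4, (13-13)²=0
Sum = 61
MSE = 61/6 = 61/6

61/6


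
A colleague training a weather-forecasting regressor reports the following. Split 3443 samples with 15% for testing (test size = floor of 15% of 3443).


Test = ⌊3443·15/100⌋ = 516
Train = 3443 - 516 = 2927

Train: 2927, Test: 516


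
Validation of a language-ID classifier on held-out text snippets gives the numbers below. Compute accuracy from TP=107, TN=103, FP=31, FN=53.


Accuracy = (TP+TN)/(TP+TN+FP+FN)
= (107+103)/(294)
= 210/294 = 71.43%

71.43%


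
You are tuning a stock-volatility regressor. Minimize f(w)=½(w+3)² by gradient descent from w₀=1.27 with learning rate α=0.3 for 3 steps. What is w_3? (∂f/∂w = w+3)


step 1: grad = 1.27+3 = 4.27; w = 1.27 - 0.3·(4.27) = -0.011
step 2: grad = -0.011+3 = 2.989; w = -0.011 - 0.3·(2.989) = -0.9077
step 3: grad = -0.9077+3 = 2.0923; w = -0.9077 - 0.3·(2.0923) = -1.53539

-1.53539


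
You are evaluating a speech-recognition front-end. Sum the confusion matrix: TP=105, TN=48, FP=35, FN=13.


Total = TP + TN + FP + FN
= 105 + 48 + 35 + 13
= 201
(Predicted positive: 140, predicted negative: 61)

201


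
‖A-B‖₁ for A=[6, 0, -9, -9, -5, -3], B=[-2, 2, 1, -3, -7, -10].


d = |6+ 2| + |0-2| + |-9-1| + |-9+ 3| + |-5+ 7| + |-3+ 10|
  = 8 + 2 + 10 + 6 + 2 + 7
  = 35

35


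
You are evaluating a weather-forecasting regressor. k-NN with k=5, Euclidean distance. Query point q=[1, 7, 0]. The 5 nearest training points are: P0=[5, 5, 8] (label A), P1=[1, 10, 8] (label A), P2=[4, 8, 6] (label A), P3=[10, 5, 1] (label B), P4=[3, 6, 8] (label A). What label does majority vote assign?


d(q,P0) = 9.1652  (label A)
d(q,P1) = 8.544  (label A)
d(q,P2) = 6.7823  (label A)
d(q,P3) = 9.2736  (label B)
d(q,P4) = 8.3066  (label A)
Votes: A=4, B=1
Majority → A

A


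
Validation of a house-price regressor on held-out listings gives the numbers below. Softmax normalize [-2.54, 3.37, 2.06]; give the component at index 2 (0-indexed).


Exponentials: e^-2.54=0.0789, e^3.37=29.0785, e^2.06=7.846
Sum = 37.0034
Softmax = [0.0021, 0.7858, 0.212]
p[2] = 7.846/37.0034 = 0.212

0.212


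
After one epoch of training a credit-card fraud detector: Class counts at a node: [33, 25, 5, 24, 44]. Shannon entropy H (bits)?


Probabilities: [33/131, 25/131, 5/131, 24/131, 44/131] ≈ [0.2519, 0.1908, 0.0382, 0.1832, 0.3359]
H = -((33/131)·log₂(33/131) + (25/131)·log₂(25/131) + (5/131)·log₂(5/131) + (24/131)·log₂(24/131) + (44/131)·log₂(44/131))
  = 2.1141 bits

2.1141 bits


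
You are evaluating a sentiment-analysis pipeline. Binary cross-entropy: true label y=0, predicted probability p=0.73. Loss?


BCE = -[y·ln(p) + (1-y)·ln(1-p)]
= -0 - 1·ln(1-0.73)
= -ln(0.27) = 1.3093

1.3093


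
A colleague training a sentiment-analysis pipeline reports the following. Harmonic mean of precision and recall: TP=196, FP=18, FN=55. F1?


Precision = 196/214 = 0.9159
Recall = 196/251 = 0.7809
F1 = 2·P·R/(P+R) = 2·TP/(2·TP+FP+FN) = 392/(392+18+55) = 392/465 = 0.843

0.843


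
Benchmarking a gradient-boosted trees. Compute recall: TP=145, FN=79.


Recall = TP/(TP+FN)
= 145/(145+79)
= 145/224 = 64.73%

64.73%


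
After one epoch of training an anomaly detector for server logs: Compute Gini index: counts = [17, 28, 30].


Probabilities: [17/75, 28/75, 30/75] ≈ [0.2267, 0.3733, 0.4]
Σpᵢ² = (289 + 784 + 900)/75² = 1973/5625
Gini = 1 - Σpᵢ² = 1 - 1973/5625 = 0.6492

0.6492


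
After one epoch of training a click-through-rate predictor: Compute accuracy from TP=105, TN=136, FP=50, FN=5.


Accuracy = (TP+TN)/(TP+TN+FP+FN)
= (105+136)/(296)
= 241/296 = 81.42%

81.42%


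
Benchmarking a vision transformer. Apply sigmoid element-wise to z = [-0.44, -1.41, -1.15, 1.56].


σ(-0.44) = 1/(1+e^0.44) = 0.3917
σ(-1.41) = 1/(1+e^1.41) = 0.1962
σ(-1.15) = 1/(1+e^1.15) = 0.2405
σ(1.56) = 1/(1+e^-1.56) = 0.8264
result = [0.3917, 0.1962, 0.2405, 0.8264]

[0.3917, 0.1962, 0.2405, 0.8264]


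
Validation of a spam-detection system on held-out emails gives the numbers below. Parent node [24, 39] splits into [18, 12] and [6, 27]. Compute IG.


Parent = [24, 39], H_parent = 0.9587
H_left = 0.971 (n=30), H_right = 0.684 (n=33)
H_children = (30/63)·0.971 + (33/63)·0.684 = 0.8207
IG = 0.9587 - 0.8207 = 0.138

0.138


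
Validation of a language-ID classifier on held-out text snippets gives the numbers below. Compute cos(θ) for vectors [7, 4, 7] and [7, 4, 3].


A·B = 7·7 + 4·4 + 7·3 = 86
‖A‖ = √114 = 10.6771, ‖B‖ = √74 = 8.6023
cos = 86/(√114·√74) = 86/√8436 = 0.9363

0.9363


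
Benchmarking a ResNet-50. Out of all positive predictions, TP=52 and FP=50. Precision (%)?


Precision = TP/(TP+FP)
= 52/(52+50)
= 52/102 = 50.98%

50.98%


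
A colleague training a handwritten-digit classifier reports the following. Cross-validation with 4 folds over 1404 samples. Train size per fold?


Fold size = 1404/4 = 351
Training per fold = 1404 - 351 = 1053

1053


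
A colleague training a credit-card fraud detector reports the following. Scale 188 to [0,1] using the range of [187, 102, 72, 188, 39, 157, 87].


min=39, max=188
(188-39)/(188-39) = 149/149 = 1.0

1.0


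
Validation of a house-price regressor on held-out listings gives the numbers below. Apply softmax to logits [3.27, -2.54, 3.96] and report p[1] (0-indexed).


Exponentials: e^3.27=26.3113, e^-2.54=0.0789, e^3.96=52.4573
Sum = 78.8475
Softmax = [0.3337, 0.001, 0.6653]
p[1] = 0.0789/78.8475 = 0.001

0.001


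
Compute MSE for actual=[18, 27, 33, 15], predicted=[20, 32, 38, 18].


Squared errors: (18-20)²=4, (27-32)²=25, (33-38)²=25, (15-18)²=9
Sum = 63
MSE = 63/4 = 63/4

63/4


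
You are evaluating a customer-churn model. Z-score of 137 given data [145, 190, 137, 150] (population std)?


μ = 155.5, σ = 20.4512
z = (137 - 155.5)/20.4512 = -0.9046

-0.9046


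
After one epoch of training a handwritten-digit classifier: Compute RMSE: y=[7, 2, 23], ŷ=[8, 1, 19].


MSE = 18/3 = 6
RMSE = √(18/3) = 2.4495

2.4495


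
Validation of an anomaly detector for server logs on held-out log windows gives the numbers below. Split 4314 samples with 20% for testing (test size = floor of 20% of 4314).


Test = ⌊4314·20/100⌋ = 862
Train = 4314 - 862 = 3452

Train: 3452, Test: 862


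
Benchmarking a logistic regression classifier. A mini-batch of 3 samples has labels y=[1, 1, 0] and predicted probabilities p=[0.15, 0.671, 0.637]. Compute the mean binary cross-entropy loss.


L[0] = -ln(0.15) = 1.8971
L[1] = -ln(0.671) = 0.399
L[2] = -ln(1-0.637) = -ln(0.363) = 1.0134
mean = (1.8971 + 0.399 + 1.0134)/3 = 1.1032

1.1032


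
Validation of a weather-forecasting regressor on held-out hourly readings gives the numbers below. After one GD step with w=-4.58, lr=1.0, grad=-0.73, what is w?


w_new = w - α·∇
= -4.58 - 1.0·-0.73
= -4.58 + 0.73
= -3.85

-3.85


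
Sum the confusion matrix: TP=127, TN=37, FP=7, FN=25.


Total = TP + TN + FP + FN
= 127 + 37 + 7 + 25
= 196
(Predicted positive: 134, predicted negative: 62)

196


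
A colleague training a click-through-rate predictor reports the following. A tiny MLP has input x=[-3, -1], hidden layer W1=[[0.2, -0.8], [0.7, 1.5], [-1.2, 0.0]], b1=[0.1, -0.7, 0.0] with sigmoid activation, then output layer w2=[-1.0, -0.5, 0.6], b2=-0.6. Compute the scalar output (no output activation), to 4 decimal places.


z1[0] = (0.2)·(-3) + (-0.8)·(-1) + 0.1 = 0.3
z1[1] = (0.7)·(-3) + (1.5)·(-1) - 0.7 = -4.3
z1[2] = (-1.2)·(-3) + (0.0)·(-1) + 0.0 = 3.6
h = sigmoid(z1) = [0.5744, 0.0134, 0.9734]
output = (-1.0)·(0.5744) + (-0.5)·(0.0134) + (0.6)·(0.9734) - 0.6 = -0.5971

-0.5971


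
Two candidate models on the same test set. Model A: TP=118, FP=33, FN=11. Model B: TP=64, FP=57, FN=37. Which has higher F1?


Model A: P=118/151=0.7815, R=118/129=0.9147, F1=2PR/(P+R)=2TP/(2TP+FP+FN)=236/280=0.8429
Model B: P=64/121=0.5289, R=64/101=0.6337, F1=2PR/(P+R)=2TP/(2TP+FP+FN)=128/222=0.5766
0.8429 > 0.5766 → Model A

Model A


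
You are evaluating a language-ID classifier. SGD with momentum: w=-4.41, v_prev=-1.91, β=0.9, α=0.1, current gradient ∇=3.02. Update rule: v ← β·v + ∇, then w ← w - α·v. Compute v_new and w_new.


v_new = 0.9·-1.91 + 3.02 = -1.719 + 3.02 = 1.301
w_new = -4.41 - 0.1·1.301 = -4.41 - 0.1301 = -4.5401

v_new=1.301, w_new=-4.5401


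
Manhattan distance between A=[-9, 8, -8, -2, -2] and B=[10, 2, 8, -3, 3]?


d = |-9-10| + |8-2| + |-8-8| + |-2+ 3| + |-2-3|
  = 19 + 6 + 16 + 1 + 5
  = 47

47


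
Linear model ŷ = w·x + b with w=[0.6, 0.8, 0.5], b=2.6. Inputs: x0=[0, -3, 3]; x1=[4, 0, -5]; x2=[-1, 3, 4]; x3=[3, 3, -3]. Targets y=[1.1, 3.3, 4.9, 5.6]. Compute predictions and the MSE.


ŷ0 = (0.6)·(0) + (0.8)·(-3) + (0.5)·(3) + 2.6 = 1.7
ŷ1 = (0.6)·(4) + (0.8)·(0) + (0.5)·(-5) + 2.6 = 2.5
ŷ2 = (0.6)·(-1) + (0.8)·(3) + (0.5)·(4) + 2.6 = 6.4
ŷ3 = (0.6)·(3) + (0.8)·(3) + (0.5)·(-3) + 2.6 = 5.3
errors² = [0.36, 0.64, 2.25, 0.09]
MSE = 3.3400/4 = 0.835

0.835


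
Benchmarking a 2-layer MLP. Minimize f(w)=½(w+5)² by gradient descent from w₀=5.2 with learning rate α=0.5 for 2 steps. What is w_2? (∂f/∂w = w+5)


step 1: grad = 5.2+5 = 10.2; w = 5.2 - 0.5·(10.2) = 0.1
step 2: grad = 0.1+5 = 5.1; w = 0.1 - 0.5·(5.1) = -2.45

-2.45


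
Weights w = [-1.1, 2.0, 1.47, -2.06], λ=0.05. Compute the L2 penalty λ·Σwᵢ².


‖w‖₂² = (-1.1)² + (2.0)² + (1.47)² + (-2.06)²
     = 1.21 + 4 + 2.1609 + 4.2436
     = 11.6145
λ·‖w‖₂² = 0.05·11.6145 = 0.580725

0.580725


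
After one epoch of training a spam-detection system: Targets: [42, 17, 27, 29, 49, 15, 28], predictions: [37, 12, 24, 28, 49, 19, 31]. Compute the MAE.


Absolute errors: |42-37|=5, |17-12|=5, |27-24|=3, |29-28|=1, |49-49|=0, |15-19|=4, |28-31|=3
Sum = 21
MAE = 21/7 = 3

3


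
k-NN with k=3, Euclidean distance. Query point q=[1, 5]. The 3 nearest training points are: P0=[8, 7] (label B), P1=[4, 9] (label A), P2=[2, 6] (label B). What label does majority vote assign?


d(q,P0) = 7.2801  (label B)
d(q,P1) = 5.0  (label A)
d(q,P2) = 1.4142  (label B)
Votes: A=1, B=2
Majority → B

B


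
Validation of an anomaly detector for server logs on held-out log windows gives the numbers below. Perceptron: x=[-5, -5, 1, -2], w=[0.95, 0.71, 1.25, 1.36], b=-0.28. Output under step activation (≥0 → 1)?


z = (-5)·(0.95) + (-5)·(0.71) + (1)·(1.25) + (-2)·(1.36) - 0.28
  = -10.05
step(z) = 0 (z<0)

0


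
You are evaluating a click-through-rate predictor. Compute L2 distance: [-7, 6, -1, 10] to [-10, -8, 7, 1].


d = √((-7+ 10)² + (6+ 8)² + (-1-7)² + (10-1)²)
  = √(9 + 196 + 64 + 81)
  = √350 = 18.7083

18.7083


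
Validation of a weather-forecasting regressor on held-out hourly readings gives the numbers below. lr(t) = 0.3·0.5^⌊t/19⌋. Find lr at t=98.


n_drops = ⌊98/19⌋ = 5
lr = 0.3·0.5^5 = 0.3·0.03125 = 0.009375

0.009375


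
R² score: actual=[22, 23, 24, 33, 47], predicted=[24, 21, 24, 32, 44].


ȳ = 29.8
SS_res = Σ(y-ŷ)² = 18
SS_tot = Σ(y-ȳ)² = 446.8
R² = 1 - SS_res/SS_tot = 1 - 0.0403 = 0.9597

0.9597


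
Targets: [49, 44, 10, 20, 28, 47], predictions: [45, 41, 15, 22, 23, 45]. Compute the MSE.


Squared errors: (49-45)²=16, (44-41)²=9, (10-15)²=25, (20-22)²=4, (28-23)²=25, (47-45)²=4
Sum = 83
MSE = 83/6 = 83/6

83/6


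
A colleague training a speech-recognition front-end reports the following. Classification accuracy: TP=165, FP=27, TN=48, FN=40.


Accuracy = (TP+TN)/(TP+TN+FP+FN)
= (165+48)/(280)
= 213/280 = 76.07%

76.07%


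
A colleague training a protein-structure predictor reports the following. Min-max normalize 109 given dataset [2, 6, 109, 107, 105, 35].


min=2, max=109
(109-2)/(109-2) = 107/107 = 1.0

1.0


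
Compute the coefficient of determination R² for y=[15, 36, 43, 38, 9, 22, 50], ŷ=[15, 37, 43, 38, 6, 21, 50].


ȳ = 30.4286
SS_res = Σ(y-ŷ)² = 11
SS_tot = Σ(y-ȳ)² = 1397.71
R² = 1 - SS_res/SS_tot = 1 - 0.0079 = 0.9921

0.9921


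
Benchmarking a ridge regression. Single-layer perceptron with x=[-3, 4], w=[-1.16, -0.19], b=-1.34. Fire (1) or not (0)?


z = (-3)·(-1.16) + (4)·(-0.19) - 1.34
  = 1.38
step(z) = 1 (z≥0)

1


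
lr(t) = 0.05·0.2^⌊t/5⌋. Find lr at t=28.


n_drops = ⌊28/5⌋ = 5
lr = 0.05·0.2^5 = 0.05·0.00032 = 0.000016

0.000016


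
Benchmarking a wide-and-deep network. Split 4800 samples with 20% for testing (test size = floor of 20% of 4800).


Test = ⌊4800·20/100⌋ = 960
Train = 4800 - 960 = 3840

Train: 3840, Test: 960


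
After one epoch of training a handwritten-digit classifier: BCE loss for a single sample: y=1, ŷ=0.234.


BCE = -[y·ln(p) + (1-y)·ln(1-p)]
= -1·ln(0.234) - 0
= -ln(0.234) = 1.4524

1.4524


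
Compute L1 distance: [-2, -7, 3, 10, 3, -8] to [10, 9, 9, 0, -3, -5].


d = |-2-10| + |-7-9| + |3-9| + |10-0| + |3+ 3| + |-8+ 5|
  = 12 + 16 + 6 + 10 + 6 + 3
  = 53

53


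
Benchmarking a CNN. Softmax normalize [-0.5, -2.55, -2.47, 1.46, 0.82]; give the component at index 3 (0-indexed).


Exponentials: e^-0.5=0.6065, e^-2.55=0.0781, e^-2.47=0.0846, e^1.46=4.306, e^0.82=2.2705
Sum = 7.3457
Softmax = [0.0826, 0.0106, 0.0115, 0.5862, 0.3091]
p[3] = 4.306/7.3457 = 0.5862

0.5862


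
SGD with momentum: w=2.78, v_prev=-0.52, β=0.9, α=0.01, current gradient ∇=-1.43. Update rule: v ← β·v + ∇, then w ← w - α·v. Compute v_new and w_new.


v_new = 0.9·-0.52 - 1.43 = -0.468 - 1.43 = -1.898
w_new = 2.78 - 0.01·-1.898 = 2.78 + 0.01898 = 2.79898

v_new=-1.898, w_new=2.79898


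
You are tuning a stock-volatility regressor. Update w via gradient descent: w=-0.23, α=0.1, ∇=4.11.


w_new = w - α·∇
= -0.23 - 0.1·4.11
= -0.23 - 0.411
= -0.641

-0.641


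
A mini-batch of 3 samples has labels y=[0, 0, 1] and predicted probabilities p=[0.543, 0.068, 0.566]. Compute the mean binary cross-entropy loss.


L[0] = -ln(1-0.543) = -ln(0.457) = 0.7831
L[1] = -ln(1-0.068) = -ln(0.932) = 0.0704
L[2] = -ln(0.566) = 0.5692
mean = (0.7831 + 0.0704 + 0.5692)/3 = 0.4742

0.4742


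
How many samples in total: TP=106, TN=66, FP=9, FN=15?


Total = TP + TN + FP + FN
= 106 + 66 + 9 + 15
= 196
(Predicted positive: 115, predicted negative: 81)

196


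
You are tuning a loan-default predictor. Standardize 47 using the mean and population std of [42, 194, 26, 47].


μ = 77.25, σ = 67.8505
z = (47 - 77.25)/67.8505 = -0.4458

-0.4458


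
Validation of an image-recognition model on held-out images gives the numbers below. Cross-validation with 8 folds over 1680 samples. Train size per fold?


Fold size = 1680/8 = 210
Training per fold = 1680 - 210 = 1470

1470


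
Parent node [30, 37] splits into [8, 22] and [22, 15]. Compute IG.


Parent = [30, 37], H_parent = 0.9921
H_left = 0.8366 (n=30), H_right = 0.974 (n=37)
H_children = (30/67)·0.8366 + (37/67)·0.974 = 0.9125
IG = 0.9921 - 0.9125 = 0.0796

0.0796


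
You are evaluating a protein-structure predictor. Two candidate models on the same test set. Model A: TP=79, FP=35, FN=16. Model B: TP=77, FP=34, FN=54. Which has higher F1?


Model A: P=79/114=0.693, R=79/95=0.8316, F1=2PR/(P+R)=2TP/(2TP+FP+FN)=158/209=0.756
Model B: P=77/111=0.6937, R=77/131=0.5878, F1=2PR/(P+R)=2TP/(2TP+FP+FN)=154/242=0.6364
0.756 > 0.6364 → Model A

Model A


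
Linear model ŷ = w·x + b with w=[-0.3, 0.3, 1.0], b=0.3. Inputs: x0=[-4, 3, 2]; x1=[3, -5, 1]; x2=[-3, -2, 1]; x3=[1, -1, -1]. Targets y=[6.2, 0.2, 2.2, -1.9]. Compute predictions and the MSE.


ŷ0 = (-0.3)·(-4) + (0.3)·(3) + (1.0)·(2) + 0.3 = 4.4
ŷ1 = (-0.3)·(3) + (0.3)·(-5) + (1.0)·(1) + 0.3 = -1.1
ŷ2 = (-0.3)·(-3) + (0.3)·(-2) + (1.0)·(1) + 0.3 = 1.6
ŷ3 = (-0.3)·(1) + (0.3)·(-1) + (1.0)·(-1) + 0.3 = -1.3
errors² = [3.24, 1.69, 0.36, 0.36]
MSE = 5.6500/4 = 1.4125

1.4125


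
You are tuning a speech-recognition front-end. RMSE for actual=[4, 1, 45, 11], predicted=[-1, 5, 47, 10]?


MSE = 46/4 = 11.5
RMSE = √(46/4) = 3.3912

3.3912


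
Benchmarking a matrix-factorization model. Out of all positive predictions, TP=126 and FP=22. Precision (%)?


Precision = TP/(TP+FP)
= 126/(126+22)
= 126/148 = 85.14%

85.14%


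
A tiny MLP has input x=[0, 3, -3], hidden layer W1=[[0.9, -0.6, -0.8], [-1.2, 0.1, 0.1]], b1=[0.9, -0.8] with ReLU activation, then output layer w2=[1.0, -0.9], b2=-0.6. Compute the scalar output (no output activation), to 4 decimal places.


z1[0] = (0.9)·(0) + (-0.6)·(3) + (-0.8)·(-3) + 0.9 = 1.5
z1[1] = (-1.2)·(0) + (0.1)·(3) + (0.1)·(-3) - 0.8 = -0.8
h = ReLU(z1) = [1.5, 0.0]
output = (1.0)·(1.5) + (-0.9)·(0.0) - 0.6 = 0.9

0.9


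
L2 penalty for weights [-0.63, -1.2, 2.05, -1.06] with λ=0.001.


‖w‖₂² = (-0.63)² + (-1.2)² + (2.05)² + (-1.06)²
     = 0.3969 + 1.44 + 4.2025 + 1.1236
     = 7.163
λ·‖w‖₂² = 0.001·7.163 = 0.007163

0.007163


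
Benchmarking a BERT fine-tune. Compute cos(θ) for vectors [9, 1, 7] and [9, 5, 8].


A·B = 9·9 + 1·5 + 7·8 = 142
‖A‖ = √131 = 11.4455, ‖B‖ = √170 = 13.0384
cos = 142/(√131·√170) = 142/√22270 = 0.9515

0.9515


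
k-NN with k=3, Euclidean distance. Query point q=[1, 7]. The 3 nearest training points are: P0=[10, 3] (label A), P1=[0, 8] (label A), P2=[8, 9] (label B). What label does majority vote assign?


d(q,P0) = 9.8489  (label A)
d(q,P1) = 1.4142  (label A)
d(q,P2) = 7.2801  (label B)
Votes: A=2, B=1
Majority → A

A


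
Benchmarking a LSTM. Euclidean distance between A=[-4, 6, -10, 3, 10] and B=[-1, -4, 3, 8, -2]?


d = √((-4+ 1)² + (6+ 4)² + (-10-3)² + (3-8)² + (10+ 2)²)
  = √(9 + 100 + 169 + 25 + 144)
  = √447 = 21.1424

21.1424


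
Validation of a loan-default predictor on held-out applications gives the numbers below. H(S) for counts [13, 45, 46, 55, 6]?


Probabilities: [13/165, 45/165, 46/165, 55/165, 6/165] ≈ [0.0788, 0.2727, 0.2788, 0.3333, 0.0364]
H = -((13/165)·log₂(13/165) + (45/165)·log₂(45/165) + (46/165)·log₂(46/165) + (55/165)·log₂(55/165) + (6/165)·log₂(6/165))
  = 2.016 bits

2.016 bits


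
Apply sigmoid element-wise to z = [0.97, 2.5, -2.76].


σ(0.97) = 1/(1+e^-0.97) = 0.7251
σ(2.5) = 1/(1+e^-2.5) = 0.9241
σ(-2.76) = 1/(1+e^2.76) = 0.0595
result = [0.7251, 0.9241, 0.0595]

[0.7251, 0.9241, 0.0595]


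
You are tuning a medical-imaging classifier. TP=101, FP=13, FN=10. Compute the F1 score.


Precision = 101/114 = 0.886
Recall = 101/111 = 0.9099
F1 = 2·P·R/(P+R) = 2·TP/(2·TP+FP+FN) = 202/(202+13+10) = 202/225 = 0.8978

0.8978


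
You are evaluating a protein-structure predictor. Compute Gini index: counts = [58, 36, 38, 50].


Probabilities: [58/182, 36/182, 38/182, 50/182] ≈ [0.3187, 0.1978, 0.2088, 0.2747]
Σpᵢ² = (3364 + 1296 + 1444 + 2500)/182² = 8604/33124
Gini = 1 - Σpᵢ² = 1 - 8604/33124 = 0.7402

0.7402


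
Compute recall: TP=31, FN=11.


Recall = TP/(TP+FN)
= 31/(31+11)
= 31/42 = 73.81%

73.81%


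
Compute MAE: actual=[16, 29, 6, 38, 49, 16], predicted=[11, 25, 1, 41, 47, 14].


Absolute errors: |16-11|=5, |29-25|=4, |6-1|=5, |38-41|=3, |49-47|=2, |16-14|=2
Sum = 21
MAE = 21/6 = 7/2

7/2


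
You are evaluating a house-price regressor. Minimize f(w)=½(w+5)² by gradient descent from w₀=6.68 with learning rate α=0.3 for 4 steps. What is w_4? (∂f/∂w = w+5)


step 1: grad = 6.68+5 = 11.68; w = 6.68 - 0.3·(11.68) = 3.176
step 2: grad = 3.176+5 = 8.176; w = 3.176 - 0.3·(8.176) = 0.7232
step 3: grad = 0.7232+5 = 5.7232; w = 0.7232 - 0.3·(5.7232) = -0.99376
step 4: grad = -0.99376+5 = 4.00624; w = -0.99376 - 0.3·(4.00624) = -2.195632

-2.195632


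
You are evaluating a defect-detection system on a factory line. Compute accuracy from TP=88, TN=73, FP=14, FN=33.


Accuracy = (TP+TN)/(TP+TN+FP+FN)
= (88+73)/(208)
= 161/208 = 77.4%

77.4%


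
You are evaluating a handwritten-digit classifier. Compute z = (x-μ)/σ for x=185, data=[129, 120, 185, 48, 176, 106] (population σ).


μ = 127.3333, σ = 45.6423
z = (185 - 127.3333)/45.6423 = 1.2634

1.2634


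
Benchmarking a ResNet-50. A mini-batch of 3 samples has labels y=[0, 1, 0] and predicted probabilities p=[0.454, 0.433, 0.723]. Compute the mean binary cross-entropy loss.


L[0] = -ln(1-0.454) = -ln(0.546) = 0.6051
L[1] = -ln(0.433) = 0.837
L[2] = -ln(1-0.723) = -ln(0.277) = 1.2837
mean = (0.6051 + 0.837 + 1.2837)/3 = 0.9086

0.9086


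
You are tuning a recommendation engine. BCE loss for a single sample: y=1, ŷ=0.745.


BCE = -[y·ln(p) + (1-y)·ln(1-p)]
= -1·ln(0.745) - 0
= -ln(0.745) = 0.2944

0.2944


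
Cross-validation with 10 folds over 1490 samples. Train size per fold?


Fold size = 1490/10 = 149
Training per fold = 1490 - 149 = 1341

1341


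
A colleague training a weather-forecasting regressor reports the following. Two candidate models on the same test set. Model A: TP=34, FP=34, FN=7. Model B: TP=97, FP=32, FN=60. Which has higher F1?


Model A: P=34/68=0.5, R=34/41=0.8293, F1=2PR/(P+R)=2TP/(2TP+FP+FN)=68/109=0.6239
Model B: P=97/129=0.7519, R=97/157=0.6178, F1=2PR/(P+R)=2TP/(2TP+FP+FN)=194/286=0.6783
0.6239 < 0.6783 → Model B

Model B


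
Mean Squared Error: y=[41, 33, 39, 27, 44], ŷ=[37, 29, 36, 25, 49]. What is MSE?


Squared errors: (41-37)²=16, (33-29)²=16, (39-36)²=9, (27-25)²=4, (44-49)²=25
Sum = 70
MSE = 70/5 = 14

14


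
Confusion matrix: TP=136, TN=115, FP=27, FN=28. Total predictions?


Total = TP + TN + FP + FN
= 136 + 115 + 27 + 28
= 306
(Predicted positive: 163, predicted negative: 143)

306


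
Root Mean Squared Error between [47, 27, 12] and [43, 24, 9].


MSE = 34/3 = 11.3333
RMSE = √(34/3) = 3.3665

3.3665


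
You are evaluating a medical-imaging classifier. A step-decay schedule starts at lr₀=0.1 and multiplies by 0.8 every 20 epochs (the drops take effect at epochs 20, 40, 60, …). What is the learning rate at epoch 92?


n_drops = ⌊92/20⌋ = 4
lr = 0.1·0.8^4 = 0.1·0.4096 = 0.04096

0.04096


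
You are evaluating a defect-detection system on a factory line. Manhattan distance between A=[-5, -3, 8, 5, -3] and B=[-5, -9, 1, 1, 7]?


d = |-5+ 5| + |-3+ 9| + |8-1| + |5-1| + |-3-7|
  = 0 + 6 + 7 + 4 + 10
  = 27

27


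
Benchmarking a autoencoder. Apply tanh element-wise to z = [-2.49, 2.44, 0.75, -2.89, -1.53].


tanh(-2.49) = -0.9863
tanh(2.44) = 0.9849
tanh(0.75) = 0.6351
tanh(-2.89) = -0.9938
tanh(-1.53) = -0.9104
result = [-0.9863, 0.9849, 0.6351, -0.9938, -0.9104]

[-0.9863, 0.9849, 0.6351, -0.9938, -0.9104]


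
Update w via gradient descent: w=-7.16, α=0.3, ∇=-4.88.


w_new = w - α·∇
= -7.16 - 0.3·-4.88
= -7.16 + 1.464
= -5.696

-5.696


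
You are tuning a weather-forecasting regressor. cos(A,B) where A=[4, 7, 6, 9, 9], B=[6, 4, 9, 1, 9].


A·B = 4·6 + 7·4 + 6·9 + 9·1 + 9·9 = 196
‖A‖ = √263 = 16.2173, ‖B‖ = √215 = 14.6629
cos = 196/(√263·√215) = 196/√56545 = 0.8243

0.8243


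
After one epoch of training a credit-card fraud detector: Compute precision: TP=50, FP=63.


Precision = TP/(TP+FP)
= 50/(50+63)
= 50/113 = 44.25%

44.25%


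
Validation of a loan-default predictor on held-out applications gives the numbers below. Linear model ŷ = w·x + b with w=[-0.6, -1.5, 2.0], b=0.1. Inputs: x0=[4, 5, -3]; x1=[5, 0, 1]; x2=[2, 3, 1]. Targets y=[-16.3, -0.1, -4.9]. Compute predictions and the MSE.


ŷ0 = (-0.6)·(4) + (-1.5)·(5) + (2.0)·(-3) + 0.1 = -15.8
ŷ1 = (-0.6)·(5) + (-1.5)·(0) + (2.0)·(1) + 0.1 = -0.9
ŷ2 = (-0.6)·(2) + (-1.5)·(3) + (2.0)·(1) + 0.1 = -3.6
errors² = [0.25, 0.64, 1.69]
MSE = 2.5800/3 = 0.86

0.86


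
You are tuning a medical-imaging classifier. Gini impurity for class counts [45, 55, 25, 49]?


Probabilities: [45/174, 55/174, 25/174, 49/174] ≈ [0.2586, 0.3161, 0.1437, 0.2816]
Σpᵢ² = (2025 + 3025 + 625 + 2401)/174² = 8076/30276
Gini = 1 - Σpᵢ² = 1 - 8076/30276 = 0.7333

0.7333


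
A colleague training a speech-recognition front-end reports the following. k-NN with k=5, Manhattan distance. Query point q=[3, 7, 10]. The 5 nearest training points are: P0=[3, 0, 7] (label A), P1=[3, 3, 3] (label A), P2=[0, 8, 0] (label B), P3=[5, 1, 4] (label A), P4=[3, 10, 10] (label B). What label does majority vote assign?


d(q,P0) = 10  (label A)
d(q,P1) = 11  (label A)
d(q,P2) = 14  (label B)
d(q,P3) = 14  (label A)
d(q,P4) = 3  (label B)
Votes: A=3, B=2
Majority → A

A


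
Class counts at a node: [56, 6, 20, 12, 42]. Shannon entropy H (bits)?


Probabilities: [56/136, 6/136, 20/136, 12/136, 42/136] ≈ [0.4118, 0.0441, 0.1471, 0.0882, 0.3088]
H = -((56/136)·log₂(56/136) + (6/136)·log₂(6/136) + (20/136)·log₂(20/136) + (12/136)·log₂(12/136) + (42/136)·log₂(42/136))
  = 1.965 bits

1.965 bits


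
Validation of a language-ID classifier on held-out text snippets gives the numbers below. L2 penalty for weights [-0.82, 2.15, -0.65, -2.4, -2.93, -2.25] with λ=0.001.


‖w‖₂² = (-0.82)² + (2.15)² + (-0.65)² + (-2.4)² + (-2.93)² + (-2.25)²
     = 0.6724 + 4.6225 + 0.4225 + 5.76 + 8.5849 + 5.0625
     = 25.1248
λ·‖w‖₂² = 0.001·25.1248 = 0.025125

0.025125


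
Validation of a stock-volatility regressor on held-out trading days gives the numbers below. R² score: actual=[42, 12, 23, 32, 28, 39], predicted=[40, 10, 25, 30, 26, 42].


ȳ = 29.3333
SS_res = Σ(y-ŷ)² = 29
SS_tot = Σ(y-ȳ)² = 603.33
R² = 1 - SS_res/SS_tot = 1 - 0.0481 = 0.9519

0.9519


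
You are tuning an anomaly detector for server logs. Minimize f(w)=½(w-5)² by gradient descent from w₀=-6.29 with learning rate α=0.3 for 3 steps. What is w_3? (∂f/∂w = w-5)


step 1: grad = -6.29-5 = -11.29; w = -6.29 - 0.3·(-11.29) = -2.903
step 2: grad = -2.903-5 = -7.903; w = -2.903 - 0.3·(-7.903) = -0.5321
step 3: grad = -0.5321-5 = -5.5321; w = -0.5321 - 0.3·(-5.5321) = 1.12753

1.12753


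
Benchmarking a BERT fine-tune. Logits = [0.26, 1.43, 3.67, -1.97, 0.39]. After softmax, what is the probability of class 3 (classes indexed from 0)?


Exponentials: e^0.26=1.2969, e^1.43=4.1787, e^3.67=39.2519, e^-1.97=0.1395, e^0.39=1.477
Sum = 46.344
Softmax = [0.028, 0.0902, 0.847, 0.003, 0.0319]
p[3] = 0.1395/46.344 = 0.003

0.003


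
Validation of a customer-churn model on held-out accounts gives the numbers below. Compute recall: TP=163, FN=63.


Recall = TP/(TP+FN)
= 163/(163+63)
= 163/226 = 72.12%

72.12%


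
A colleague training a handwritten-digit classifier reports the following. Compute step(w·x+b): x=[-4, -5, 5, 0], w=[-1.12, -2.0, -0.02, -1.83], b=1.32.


z = (-4)·(-1.12) + (-5)·(-2.0) + (5)·(-0.02) + (0)·(-1.83) + 1.32
  = 15.7
step(z) = 1 (z≥0)

1


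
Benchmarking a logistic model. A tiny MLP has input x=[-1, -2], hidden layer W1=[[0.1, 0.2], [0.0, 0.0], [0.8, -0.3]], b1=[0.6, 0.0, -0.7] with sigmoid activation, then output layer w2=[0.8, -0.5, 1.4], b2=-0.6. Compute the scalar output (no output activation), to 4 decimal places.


z1[0] = (0.1)·(-1) + (0.2)·(-2) + 0.6 = 0.1
z1[1] = (0.0)·(-1) + (0.0)·(-2) + 0.0 = 0.0
z1[2] = (0.8)·(-1) + (-0.3)·(-2) - 0.7 = -0.9
h = sigmoid(z1) = [0.525, 0.5, 0.2891]
output = (0.8)·(0.525) + (-0.5)·(0.5) + (1.4)·(0.2891) - 0.6 = -0.0253

-0.0253


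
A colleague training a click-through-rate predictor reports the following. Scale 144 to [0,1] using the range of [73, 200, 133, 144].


min=73, max=200
(144-73)/(200-73) = 71/127 = 0.5591

0.5591


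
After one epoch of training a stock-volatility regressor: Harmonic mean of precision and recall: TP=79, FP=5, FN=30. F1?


Precision = 79/84 = 0.9405
Recall = 79/109 = 0.7248
F1 = 2·P·R/(P+R) = 2·TP/(2·TP+FP+FN) = 158/(158+5+30) = 158/193 = 0.8187

0.8187


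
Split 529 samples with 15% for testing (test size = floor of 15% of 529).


Test = ⌊529·15/100⌋ = 79
Train = 529 - 79 = 450

Train: 450, Test: 79


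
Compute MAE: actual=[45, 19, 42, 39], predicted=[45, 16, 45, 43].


Absolute errors: |45-45|=0, |19-16|=3, |42-45|=3, |39-43|=4
Sum = 10
MAE = 10/4 = 5/2

5/2


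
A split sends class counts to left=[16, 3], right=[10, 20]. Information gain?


Parent = [26, 23], H_parent = 0.9973
H_left = 0.6292 (n=19), H_right = 0.9183 (n=30)
H_children = (19/49)·0.6292 + (30/49)·0.9183 = 0.8062
IG = 0.9973 - 0.8062 = 0.1911

0.1911


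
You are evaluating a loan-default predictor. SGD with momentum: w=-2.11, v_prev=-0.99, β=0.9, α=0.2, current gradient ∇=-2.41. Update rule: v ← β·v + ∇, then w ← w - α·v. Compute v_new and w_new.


v_new = 0.9·-0.99 - 2.41 = -0.891 - 2.41 = -3.301
w_new = -2.11 - 0.2·-3.301 = -2.11 + 0.6602 = -1.4498

v_new=-3.301, w_new=-1.4498


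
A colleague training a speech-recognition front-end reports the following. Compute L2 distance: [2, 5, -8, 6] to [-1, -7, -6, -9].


d = √((2+ 1)² + (5+ 7)² + (-8+ 6)² + (6+ 9)²)
  = √(9 + 144 + 4 + 225)
  = √382 = 19.5448

19.5448


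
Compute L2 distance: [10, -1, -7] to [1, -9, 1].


d = √((10-1)² + (-1+ 9)² + (-7-1)²)
  = √(81 + 64 + 64)
  = √209 = 14.4568

14.4568


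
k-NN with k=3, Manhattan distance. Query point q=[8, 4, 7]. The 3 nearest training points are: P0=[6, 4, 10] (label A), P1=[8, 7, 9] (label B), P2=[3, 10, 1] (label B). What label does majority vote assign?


d(q,P0) = 5  (label A)
d(q,P1) = 5  (label B)
d(q,P2) = 17  (label B)
Votes: A=1, B=2
Majority → B

B


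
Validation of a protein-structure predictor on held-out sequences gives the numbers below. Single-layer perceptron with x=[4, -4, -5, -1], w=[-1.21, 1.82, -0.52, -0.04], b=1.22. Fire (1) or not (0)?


z = (4)·(-1.21) + (-4)·(1.82) + (-5)·(-0.52) + (-1)·(-0.04) + 1.22
  = -8.26
step(z) = 0 (z<0)

0


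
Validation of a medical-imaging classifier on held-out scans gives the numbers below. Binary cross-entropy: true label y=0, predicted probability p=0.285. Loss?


BCE = -[y·ln(p) + (1-y)·ln(1-p)]
= -0 - 1·ln(1-0.285)
= -ln(0.715) = 0.3355

0.3355


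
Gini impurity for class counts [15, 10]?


Probabilities: [15/25, 10/25] ≈ [0.6, 0.4]
Σpᵢ² = (225 + 100)/25² = 325/625
Gini = 1 - Σpᵢ² = 1 - 325/625 = 0.48

0.48


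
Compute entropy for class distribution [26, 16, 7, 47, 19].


Probabilities: [26/115, 16/115, 7/115, 47/115, 19/115] ≈ [0.2261, 0.1391, 0.0609, 0.4087, 0.1652]
H = -((26/115)·log₂(26/115) + (16/115)·log₂(16/115) + (7/115)·log₂(7/115) + (47/115)·log₂(47/115) + (19/115)·log₂(19/115))
  = 2.0834 bits

2.0834 bits


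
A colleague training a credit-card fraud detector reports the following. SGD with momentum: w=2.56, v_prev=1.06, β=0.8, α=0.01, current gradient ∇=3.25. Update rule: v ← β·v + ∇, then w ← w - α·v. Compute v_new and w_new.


v_new = 0.8·1.06 + 3.25 = 0.848 + 3.25 = 4.098
w_new = 2.56 - 0.01·4.098 = 2.56 - 0.04098 = 2.51902

v_new=4.098, w_new=2.51902


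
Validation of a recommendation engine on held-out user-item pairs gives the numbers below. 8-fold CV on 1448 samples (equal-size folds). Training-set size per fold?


Fold size = 1448/8 = 181
Training per fold = 1448 - 181 = 1267

1267


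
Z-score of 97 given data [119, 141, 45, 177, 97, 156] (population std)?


μ = 122.5, σ = 43.0184
z = (97 - 122.5)/43.0184 = -0.5928

-0.5928


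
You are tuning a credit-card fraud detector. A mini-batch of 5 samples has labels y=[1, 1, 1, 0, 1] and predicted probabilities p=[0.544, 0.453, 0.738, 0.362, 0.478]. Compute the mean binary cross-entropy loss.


L[0] = -ln(0.544) = 0.6088
L[1] = -ln(0.453) = 0.7919
L[2] = -ln(0.738) = 0.3038
L[3] = -ln(1-0.362) = -ln(0.638) = 0.4494
L[4] = -ln(0.478) = 0.7381
mean = (0.6088 + 0.7919 + 0.3038 + 0.4494 + 0.7381)/5 = 0.5784

0.5784


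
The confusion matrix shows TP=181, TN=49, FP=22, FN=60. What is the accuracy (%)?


Accuracy = (TP+TN)/(TP+TN+FP+FN)
= (181+49)/(312)
= 230/312 = 73.72%

73.72%


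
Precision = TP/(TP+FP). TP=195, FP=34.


Precision = TP/(TP+FP)
= 195/(195+34)
= 195/229 = 85.15%

85.15%


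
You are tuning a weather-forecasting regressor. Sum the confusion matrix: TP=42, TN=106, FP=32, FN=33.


Total = TP + TN + FP + FN
= 42 + 106 + 32 + 33
= 213
(Predicted positive: 74, predicted negative: 139)

213


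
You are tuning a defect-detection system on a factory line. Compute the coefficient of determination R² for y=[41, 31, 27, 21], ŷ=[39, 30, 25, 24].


ȳ = 30
SS_res = Σ(y-ŷ)² = 18
SS_tot = Σ(y-ȳ)² = 212
R² = 1 - SS_res/SS_tot = 1 - 0.0849 = 0.9151

0.9151


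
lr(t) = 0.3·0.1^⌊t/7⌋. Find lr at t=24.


n_drops = ⌊24/7⌋ = 3
lr = 0.3·0.1^3 = 0.3·0.001 = 0.0003

0.0003


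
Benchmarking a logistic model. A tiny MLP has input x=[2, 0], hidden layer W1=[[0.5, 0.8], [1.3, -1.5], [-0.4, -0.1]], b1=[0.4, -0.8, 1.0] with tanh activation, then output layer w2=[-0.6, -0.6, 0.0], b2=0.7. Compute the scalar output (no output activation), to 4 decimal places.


z1[0] = (0.5)·(2) + (0.8)·(0) + 0.4 = 1.4
z1[1] = (1.3)·(2) + (-1.5)·(0) - 0.8 = 1.8
z1[2] = (-0.4)·(2) + (-0.1)·(0) + 1.0 = 0.2
h = tanh(z1) = [0.8854, 0.9468, 0.1974]
output = (-0.6)·(0.8854) + (-0.6)·(0.9468) + (0.0)·(0.1974) + 0.7 = -0.3993

-0.3993


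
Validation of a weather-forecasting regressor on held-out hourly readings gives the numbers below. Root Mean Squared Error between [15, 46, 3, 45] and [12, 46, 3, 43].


MSE = 13/4 = 3.25
RMSE = √(13/4) = 1.8028

1.8028


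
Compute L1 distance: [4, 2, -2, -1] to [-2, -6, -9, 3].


d = |4+ 2| + |2+ 6| + |-2+ 9| + |-1-3|
  = 6 + 8 + 7 + 4
  = 25

25


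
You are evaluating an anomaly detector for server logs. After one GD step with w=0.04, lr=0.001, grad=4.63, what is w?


w_new = w - α·∇
= 0.04 - 0.001·4.63
= 0.04 - 0.00463
= 0.03537

0.03537


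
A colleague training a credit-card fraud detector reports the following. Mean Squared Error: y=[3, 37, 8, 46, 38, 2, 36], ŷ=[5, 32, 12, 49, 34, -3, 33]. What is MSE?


Squared errors: (3-5)²=4, (37-32)²=25, (8-12)²=16, (46-49)²=9, (38-34)²=16, (2+ 3)²=25, (36-33)²=9
Sum = 104
MSE = 104/7 = 104/7

104/7


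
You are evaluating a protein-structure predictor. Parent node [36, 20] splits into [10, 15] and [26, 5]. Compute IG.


Parent = [36, 20], H_parent = 0.9403
H_left = 0.971 (n=25), H_right = 0.6374 (n=31)
H_children = (25/56)·0.971 + (31/56)·0.6374 = 0.7863
IG = 0.9403 - 0.7863 = 0.154

0.154


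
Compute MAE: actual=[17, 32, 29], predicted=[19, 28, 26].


Absolute errors: |17-19|=2, |32-28|=4, |29-26|=3
Sum = 9
MAE = 9/3 = 3

3
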